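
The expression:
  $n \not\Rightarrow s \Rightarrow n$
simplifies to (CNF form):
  $\text{True}$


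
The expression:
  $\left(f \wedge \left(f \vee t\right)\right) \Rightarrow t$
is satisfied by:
  {t: True, f: False}
  {f: False, t: False}
  {f: True, t: True}


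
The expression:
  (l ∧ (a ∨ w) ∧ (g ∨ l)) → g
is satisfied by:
  {g: True, w: False, l: False, a: False}
  {a: True, g: True, w: False, l: False}
  {g: True, w: True, l: False, a: False}
  {a: True, g: True, w: True, l: False}
  {a: False, w: False, l: False, g: False}
  {a: True, w: False, l: False, g: False}
  {w: True, a: False, l: False, g: False}
  {a: True, w: True, l: False, g: False}
  {l: True, g: True, a: False, w: False}
  {a: True, l: True, g: True, w: False}
  {l: True, g: True, w: True, a: False}
  {a: True, l: True, g: True, w: True}
  {l: True, g: False, w: False, a: False}


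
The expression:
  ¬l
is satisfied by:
  {l: False}


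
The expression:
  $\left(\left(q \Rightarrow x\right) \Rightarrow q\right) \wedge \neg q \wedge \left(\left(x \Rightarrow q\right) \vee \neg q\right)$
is never true.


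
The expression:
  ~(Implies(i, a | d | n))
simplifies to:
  i & ~a & ~d & ~n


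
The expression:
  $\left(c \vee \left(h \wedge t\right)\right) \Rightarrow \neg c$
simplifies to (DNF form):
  $\neg c$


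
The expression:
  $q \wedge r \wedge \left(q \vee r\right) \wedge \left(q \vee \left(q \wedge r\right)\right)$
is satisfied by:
  {r: True, q: True}


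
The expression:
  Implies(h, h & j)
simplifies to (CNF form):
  j | ~h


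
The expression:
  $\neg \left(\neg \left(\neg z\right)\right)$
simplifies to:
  $\neg z$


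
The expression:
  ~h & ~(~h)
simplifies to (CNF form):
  False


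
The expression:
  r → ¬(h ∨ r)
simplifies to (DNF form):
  ¬r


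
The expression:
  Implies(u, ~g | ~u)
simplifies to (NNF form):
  ~g | ~u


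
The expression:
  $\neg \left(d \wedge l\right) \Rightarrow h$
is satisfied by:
  {d: True, h: True, l: True}
  {d: True, h: True, l: False}
  {h: True, l: True, d: False}
  {h: True, l: False, d: False}
  {d: True, l: True, h: False}


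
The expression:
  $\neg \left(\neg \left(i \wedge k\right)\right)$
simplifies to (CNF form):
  $i \wedge k$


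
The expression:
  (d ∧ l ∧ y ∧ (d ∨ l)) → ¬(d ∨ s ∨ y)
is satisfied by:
  {l: False, d: False, y: False}
  {y: True, l: False, d: False}
  {d: True, l: False, y: False}
  {y: True, d: True, l: False}
  {l: True, y: False, d: False}
  {y: True, l: True, d: False}
  {d: True, l: True, y: False}


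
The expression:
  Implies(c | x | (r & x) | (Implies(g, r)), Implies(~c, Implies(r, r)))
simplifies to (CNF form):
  True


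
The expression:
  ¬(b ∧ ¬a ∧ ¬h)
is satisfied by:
  {a: True, h: True, b: False}
  {a: True, h: False, b: False}
  {h: True, a: False, b: False}
  {a: False, h: False, b: False}
  {a: True, b: True, h: True}
  {a: True, b: True, h: False}
  {b: True, h: True, a: False}


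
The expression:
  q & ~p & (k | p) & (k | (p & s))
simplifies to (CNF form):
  k & q & ~p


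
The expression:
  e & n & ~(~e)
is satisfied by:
  {e: True, n: True}


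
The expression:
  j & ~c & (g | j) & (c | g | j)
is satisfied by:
  {j: True, c: False}


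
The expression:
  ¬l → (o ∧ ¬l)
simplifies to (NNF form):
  l ∨ o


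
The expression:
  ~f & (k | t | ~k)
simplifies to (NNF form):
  ~f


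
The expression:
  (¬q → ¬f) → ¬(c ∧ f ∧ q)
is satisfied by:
  {c: False, q: False, f: False}
  {f: True, c: False, q: False}
  {q: True, c: False, f: False}
  {f: True, q: True, c: False}
  {c: True, f: False, q: False}
  {f: True, c: True, q: False}
  {q: True, c: True, f: False}


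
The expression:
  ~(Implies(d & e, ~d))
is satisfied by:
  {e: True, d: True}


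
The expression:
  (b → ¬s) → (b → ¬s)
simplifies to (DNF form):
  True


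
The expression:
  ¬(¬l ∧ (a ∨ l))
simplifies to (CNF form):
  l ∨ ¬a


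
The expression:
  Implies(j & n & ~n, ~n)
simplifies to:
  True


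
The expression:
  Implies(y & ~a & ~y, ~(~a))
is always true.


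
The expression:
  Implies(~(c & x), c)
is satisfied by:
  {c: True}


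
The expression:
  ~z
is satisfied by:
  {z: False}


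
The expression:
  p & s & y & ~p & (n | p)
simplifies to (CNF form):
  False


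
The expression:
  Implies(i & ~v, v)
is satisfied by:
  {v: True, i: False}
  {i: False, v: False}
  {i: True, v: True}


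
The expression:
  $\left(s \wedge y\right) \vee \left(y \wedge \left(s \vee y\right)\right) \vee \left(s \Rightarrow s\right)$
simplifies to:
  $\text{True}$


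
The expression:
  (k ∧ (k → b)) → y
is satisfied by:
  {y: True, k: False, b: False}
  {k: False, b: False, y: False}
  {y: True, b: True, k: False}
  {b: True, k: False, y: False}
  {y: True, k: True, b: False}
  {k: True, y: False, b: False}
  {y: True, b: True, k: True}


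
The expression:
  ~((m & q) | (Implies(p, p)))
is never true.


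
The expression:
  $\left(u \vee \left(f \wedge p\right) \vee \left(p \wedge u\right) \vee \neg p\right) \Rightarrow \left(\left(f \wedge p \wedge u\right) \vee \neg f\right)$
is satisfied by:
  {p: True, u: True, f: False}
  {p: True, u: False, f: False}
  {u: True, p: False, f: False}
  {p: False, u: False, f: False}
  {f: True, p: True, u: True}


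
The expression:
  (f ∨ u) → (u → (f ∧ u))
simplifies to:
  f ∨ ¬u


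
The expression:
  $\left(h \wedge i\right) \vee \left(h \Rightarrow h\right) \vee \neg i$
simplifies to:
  $\text{True}$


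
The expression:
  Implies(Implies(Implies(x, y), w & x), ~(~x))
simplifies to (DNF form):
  True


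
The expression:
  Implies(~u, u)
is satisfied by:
  {u: True}


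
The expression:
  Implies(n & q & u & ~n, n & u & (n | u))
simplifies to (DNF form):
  True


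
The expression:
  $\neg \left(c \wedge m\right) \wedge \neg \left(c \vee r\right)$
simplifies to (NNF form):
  $\neg c \wedge \neg r$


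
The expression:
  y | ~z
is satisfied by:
  {y: True, z: False}
  {z: False, y: False}
  {z: True, y: True}


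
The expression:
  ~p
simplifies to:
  ~p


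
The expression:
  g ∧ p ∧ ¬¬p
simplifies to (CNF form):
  g ∧ p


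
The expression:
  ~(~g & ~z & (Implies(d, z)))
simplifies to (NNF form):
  d | g | z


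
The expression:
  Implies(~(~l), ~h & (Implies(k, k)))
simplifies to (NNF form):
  ~h | ~l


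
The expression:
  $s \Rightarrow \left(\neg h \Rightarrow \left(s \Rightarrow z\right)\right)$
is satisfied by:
  {z: True, h: True, s: False}
  {z: True, s: False, h: False}
  {h: True, s: False, z: False}
  {h: False, s: False, z: False}
  {z: True, h: True, s: True}
  {z: True, s: True, h: False}
  {h: True, s: True, z: False}


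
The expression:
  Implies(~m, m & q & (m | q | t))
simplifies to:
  m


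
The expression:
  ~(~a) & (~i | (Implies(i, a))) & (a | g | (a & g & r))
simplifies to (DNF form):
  a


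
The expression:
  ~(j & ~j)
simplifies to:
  True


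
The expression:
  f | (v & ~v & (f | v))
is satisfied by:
  {f: True}


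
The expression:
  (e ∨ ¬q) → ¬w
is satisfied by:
  {q: True, e: False, w: False}
  {e: False, w: False, q: False}
  {q: True, e: True, w: False}
  {e: True, q: False, w: False}
  {w: True, q: True, e: False}


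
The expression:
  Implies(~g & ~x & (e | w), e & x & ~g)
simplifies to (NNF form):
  g | x | (~e & ~w)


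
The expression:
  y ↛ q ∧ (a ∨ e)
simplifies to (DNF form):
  (a ∧ y ∧ ¬q) ∨ (e ∧ y ∧ ¬q)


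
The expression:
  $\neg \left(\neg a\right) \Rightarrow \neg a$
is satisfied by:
  {a: False}


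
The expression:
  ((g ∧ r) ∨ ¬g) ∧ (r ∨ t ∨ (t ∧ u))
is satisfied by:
  {r: True, t: True, g: False}
  {r: True, g: False, t: False}
  {r: True, t: True, g: True}
  {r: True, g: True, t: False}
  {t: True, g: False, r: False}


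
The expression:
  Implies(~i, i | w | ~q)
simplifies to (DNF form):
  i | w | ~q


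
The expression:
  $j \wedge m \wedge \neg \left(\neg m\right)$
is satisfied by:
  {m: True, j: True}


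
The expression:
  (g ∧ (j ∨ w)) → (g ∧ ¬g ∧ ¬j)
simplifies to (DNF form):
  (¬j ∧ ¬w) ∨ ¬g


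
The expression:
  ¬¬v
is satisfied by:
  {v: True}


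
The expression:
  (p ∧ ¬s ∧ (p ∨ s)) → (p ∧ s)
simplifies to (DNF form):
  s ∨ ¬p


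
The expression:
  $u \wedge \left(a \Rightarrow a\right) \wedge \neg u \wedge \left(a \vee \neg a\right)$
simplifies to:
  $\text{False}$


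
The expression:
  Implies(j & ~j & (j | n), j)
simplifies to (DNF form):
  True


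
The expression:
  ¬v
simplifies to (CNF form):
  ¬v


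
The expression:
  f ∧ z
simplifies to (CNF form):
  f ∧ z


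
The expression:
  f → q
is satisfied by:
  {q: True, f: False}
  {f: False, q: False}
  {f: True, q: True}


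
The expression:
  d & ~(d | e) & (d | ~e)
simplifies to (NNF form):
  False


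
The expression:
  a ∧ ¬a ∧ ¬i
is never true.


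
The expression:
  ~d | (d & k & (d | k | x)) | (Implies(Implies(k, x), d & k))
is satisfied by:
  {k: True, d: False}
  {d: False, k: False}
  {d: True, k: True}


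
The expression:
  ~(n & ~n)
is always true.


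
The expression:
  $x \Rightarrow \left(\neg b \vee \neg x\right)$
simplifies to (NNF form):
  $\neg b \vee \neg x$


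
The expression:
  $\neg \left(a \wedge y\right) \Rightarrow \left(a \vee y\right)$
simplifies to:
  $a \vee y$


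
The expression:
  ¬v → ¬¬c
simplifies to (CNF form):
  c ∨ v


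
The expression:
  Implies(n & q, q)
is always true.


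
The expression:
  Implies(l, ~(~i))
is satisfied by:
  {i: True, l: False}
  {l: False, i: False}
  {l: True, i: True}


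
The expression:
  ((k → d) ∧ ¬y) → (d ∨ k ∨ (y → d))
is always true.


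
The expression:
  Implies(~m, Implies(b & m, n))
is always true.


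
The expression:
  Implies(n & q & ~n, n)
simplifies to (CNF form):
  True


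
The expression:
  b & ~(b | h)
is never true.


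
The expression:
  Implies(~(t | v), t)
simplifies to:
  t | v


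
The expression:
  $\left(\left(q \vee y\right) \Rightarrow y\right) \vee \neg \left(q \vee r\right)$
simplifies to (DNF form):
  $y \vee \neg q$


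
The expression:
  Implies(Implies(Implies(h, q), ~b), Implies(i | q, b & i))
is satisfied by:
  {b: True, i: False, q: False}
  {b: True, q: True, i: False}
  {b: True, i: True, q: False}
  {b: True, q: True, i: True}
  {q: False, i: False, b: False}


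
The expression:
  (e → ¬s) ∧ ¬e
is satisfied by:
  {e: False}


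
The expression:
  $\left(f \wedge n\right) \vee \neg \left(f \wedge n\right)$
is always true.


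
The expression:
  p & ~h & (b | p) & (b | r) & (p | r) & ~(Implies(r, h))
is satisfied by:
  {r: True, p: True, h: False}


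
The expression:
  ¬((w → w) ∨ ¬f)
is never true.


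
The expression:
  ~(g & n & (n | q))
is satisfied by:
  {g: False, n: False}
  {n: True, g: False}
  {g: True, n: False}


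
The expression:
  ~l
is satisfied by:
  {l: False}


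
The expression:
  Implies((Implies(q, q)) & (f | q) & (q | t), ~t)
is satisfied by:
  {f: False, t: False, q: False}
  {q: True, f: False, t: False}
  {f: True, q: False, t: False}
  {q: True, f: True, t: False}
  {t: True, q: False, f: False}


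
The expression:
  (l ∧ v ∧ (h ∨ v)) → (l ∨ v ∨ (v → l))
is always true.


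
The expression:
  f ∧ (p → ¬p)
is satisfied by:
  {f: True, p: False}


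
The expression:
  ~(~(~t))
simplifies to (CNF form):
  ~t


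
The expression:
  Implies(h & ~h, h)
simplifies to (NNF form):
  True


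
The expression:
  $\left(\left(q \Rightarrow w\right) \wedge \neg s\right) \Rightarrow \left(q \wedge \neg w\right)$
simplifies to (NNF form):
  $s \vee \left(q \wedge \neg w\right)$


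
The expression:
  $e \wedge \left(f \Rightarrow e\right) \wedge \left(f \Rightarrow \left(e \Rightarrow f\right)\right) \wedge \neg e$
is never true.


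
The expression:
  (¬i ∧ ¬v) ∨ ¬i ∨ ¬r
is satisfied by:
  {i: False, r: False}
  {r: True, i: False}
  {i: True, r: False}


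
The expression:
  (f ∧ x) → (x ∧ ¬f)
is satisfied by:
  {x: False, f: False}
  {f: True, x: False}
  {x: True, f: False}


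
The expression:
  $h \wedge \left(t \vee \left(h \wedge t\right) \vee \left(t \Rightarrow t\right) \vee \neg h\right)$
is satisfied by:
  {h: True}


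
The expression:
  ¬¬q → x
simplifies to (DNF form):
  x ∨ ¬q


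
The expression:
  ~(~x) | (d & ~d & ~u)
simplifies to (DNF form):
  x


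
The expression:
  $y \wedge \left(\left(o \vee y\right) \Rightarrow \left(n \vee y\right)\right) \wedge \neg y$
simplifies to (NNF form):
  $\text{False}$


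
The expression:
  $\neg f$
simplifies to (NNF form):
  $\neg f$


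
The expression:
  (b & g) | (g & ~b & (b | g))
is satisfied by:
  {g: True}


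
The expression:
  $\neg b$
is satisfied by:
  {b: False}


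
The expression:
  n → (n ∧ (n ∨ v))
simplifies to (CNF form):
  True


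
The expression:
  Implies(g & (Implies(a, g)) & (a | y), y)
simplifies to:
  y | ~a | ~g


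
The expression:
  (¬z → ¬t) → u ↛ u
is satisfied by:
  {t: True, z: False}


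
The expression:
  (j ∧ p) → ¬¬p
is always true.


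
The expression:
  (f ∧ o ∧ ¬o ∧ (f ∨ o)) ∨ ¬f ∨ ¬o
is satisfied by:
  {o: False, f: False}
  {f: True, o: False}
  {o: True, f: False}


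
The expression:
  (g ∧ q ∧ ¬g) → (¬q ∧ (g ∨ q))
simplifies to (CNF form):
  True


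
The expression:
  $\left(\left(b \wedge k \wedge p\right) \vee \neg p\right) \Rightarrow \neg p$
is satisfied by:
  {p: False, k: False, b: False}
  {b: True, p: False, k: False}
  {k: True, p: False, b: False}
  {b: True, k: True, p: False}
  {p: True, b: False, k: False}
  {b: True, p: True, k: False}
  {k: True, p: True, b: False}


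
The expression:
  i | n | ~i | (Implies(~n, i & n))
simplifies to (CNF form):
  True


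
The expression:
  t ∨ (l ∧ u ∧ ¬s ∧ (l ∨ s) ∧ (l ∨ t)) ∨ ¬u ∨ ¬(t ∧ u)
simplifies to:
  True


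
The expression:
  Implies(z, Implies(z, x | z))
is always true.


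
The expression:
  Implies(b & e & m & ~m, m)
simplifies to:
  True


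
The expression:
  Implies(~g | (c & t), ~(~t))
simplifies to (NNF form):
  g | t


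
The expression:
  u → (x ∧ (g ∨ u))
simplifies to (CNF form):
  x ∨ ¬u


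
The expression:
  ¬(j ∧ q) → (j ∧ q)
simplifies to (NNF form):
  j ∧ q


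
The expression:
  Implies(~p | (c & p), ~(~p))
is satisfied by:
  {p: True}


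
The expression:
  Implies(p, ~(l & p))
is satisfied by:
  {l: False, p: False}
  {p: True, l: False}
  {l: True, p: False}


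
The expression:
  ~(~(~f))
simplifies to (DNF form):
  ~f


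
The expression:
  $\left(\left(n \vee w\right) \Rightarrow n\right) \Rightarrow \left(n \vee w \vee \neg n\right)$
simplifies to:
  $\text{True}$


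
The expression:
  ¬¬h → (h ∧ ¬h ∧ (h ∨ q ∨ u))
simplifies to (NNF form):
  ¬h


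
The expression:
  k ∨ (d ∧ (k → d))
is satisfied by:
  {d: True, k: True}
  {d: True, k: False}
  {k: True, d: False}


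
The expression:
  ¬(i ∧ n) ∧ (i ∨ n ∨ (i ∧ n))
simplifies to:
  (i ∧ ¬n) ∨ (n ∧ ¬i)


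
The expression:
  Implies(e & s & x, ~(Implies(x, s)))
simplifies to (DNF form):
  ~e | ~s | ~x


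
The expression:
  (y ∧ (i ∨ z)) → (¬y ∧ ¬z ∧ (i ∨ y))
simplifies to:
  (¬i ∧ ¬z) ∨ ¬y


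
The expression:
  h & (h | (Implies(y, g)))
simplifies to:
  h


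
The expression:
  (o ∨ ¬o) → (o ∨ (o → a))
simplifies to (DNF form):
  True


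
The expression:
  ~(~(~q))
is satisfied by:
  {q: False}


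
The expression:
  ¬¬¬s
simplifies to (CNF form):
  ¬s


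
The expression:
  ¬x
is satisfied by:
  {x: False}


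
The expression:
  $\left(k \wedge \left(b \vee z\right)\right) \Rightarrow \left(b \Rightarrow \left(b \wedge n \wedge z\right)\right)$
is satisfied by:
  {n: True, z: True, k: False, b: False}
  {n: True, z: False, k: False, b: False}
  {z: True, n: False, k: False, b: False}
  {n: False, z: False, k: False, b: False}
  {n: True, b: True, z: True, k: False}
  {n: True, b: True, z: False, k: False}
  {b: True, z: True, n: False, k: False}
  {b: True, n: False, z: False, k: False}
  {n: True, k: True, z: True, b: False}
  {n: True, k: True, z: False, b: False}
  {k: True, z: True, n: False, b: False}
  {k: True, n: False, z: False, b: False}
  {n: True, b: True, k: True, z: True}


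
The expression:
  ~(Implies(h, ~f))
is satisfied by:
  {h: True, f: True}


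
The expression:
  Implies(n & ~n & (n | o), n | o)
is always true.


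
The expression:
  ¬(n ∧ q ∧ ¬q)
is always true.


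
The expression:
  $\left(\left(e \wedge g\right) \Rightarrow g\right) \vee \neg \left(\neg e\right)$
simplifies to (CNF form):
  $\text{True}$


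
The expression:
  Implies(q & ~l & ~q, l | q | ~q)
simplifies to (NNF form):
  True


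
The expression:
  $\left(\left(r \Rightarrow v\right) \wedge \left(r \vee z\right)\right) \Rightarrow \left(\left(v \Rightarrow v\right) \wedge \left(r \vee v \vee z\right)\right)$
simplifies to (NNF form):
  $\text{True}$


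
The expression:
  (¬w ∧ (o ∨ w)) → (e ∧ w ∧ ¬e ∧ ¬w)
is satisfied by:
  {w: True, o: False}
  {o: False, w: False}
  {o: True, w: True}


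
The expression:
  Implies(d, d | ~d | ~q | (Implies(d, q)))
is always true.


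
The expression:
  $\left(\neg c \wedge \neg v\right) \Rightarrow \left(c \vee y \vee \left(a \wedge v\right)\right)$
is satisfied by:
  {y: True, v: True, c: True}
  {y: True, v: True, c: False}
  {y: True, c: True, v: False}
  {y: True, c: False, v: False}
  {v: True, c: True, y: False}
  {v: True, c: False, y: False}
  {c: True, v: False, y: False}


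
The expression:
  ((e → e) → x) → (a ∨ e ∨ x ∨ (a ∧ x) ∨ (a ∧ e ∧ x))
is always true.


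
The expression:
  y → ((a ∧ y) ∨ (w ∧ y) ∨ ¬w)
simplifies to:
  True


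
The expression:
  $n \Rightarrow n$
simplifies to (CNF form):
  $\text{True}$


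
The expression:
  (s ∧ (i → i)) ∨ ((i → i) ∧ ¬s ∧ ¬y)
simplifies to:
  s ∨ ¬y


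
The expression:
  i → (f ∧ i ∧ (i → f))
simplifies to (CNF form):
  f ∨ ¬i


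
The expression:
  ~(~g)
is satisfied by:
  {g: True}


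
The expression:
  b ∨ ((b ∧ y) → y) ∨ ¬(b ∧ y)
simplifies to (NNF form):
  True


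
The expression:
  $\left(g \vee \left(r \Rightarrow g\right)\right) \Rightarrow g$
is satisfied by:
  {r: True, g: True}
  {r: True, g: False}
  {g: True, r: False}


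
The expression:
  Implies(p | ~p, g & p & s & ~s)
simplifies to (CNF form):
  False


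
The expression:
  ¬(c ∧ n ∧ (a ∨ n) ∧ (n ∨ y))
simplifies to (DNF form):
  ¬c ∨ ¬n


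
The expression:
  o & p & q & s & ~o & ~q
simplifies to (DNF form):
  False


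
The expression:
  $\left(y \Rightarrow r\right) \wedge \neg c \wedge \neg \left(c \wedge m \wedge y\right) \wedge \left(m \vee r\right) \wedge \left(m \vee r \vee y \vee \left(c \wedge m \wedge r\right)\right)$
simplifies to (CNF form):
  $\neg c \wedge \left(m \vee r\right) \wedge \left(r \vee \neg y\right)$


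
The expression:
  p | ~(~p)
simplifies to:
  p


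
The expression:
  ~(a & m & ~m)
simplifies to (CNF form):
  True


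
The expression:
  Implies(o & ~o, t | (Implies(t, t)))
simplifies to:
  True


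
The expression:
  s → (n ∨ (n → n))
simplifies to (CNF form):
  True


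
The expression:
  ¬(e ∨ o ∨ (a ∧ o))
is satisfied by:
  {e: False, o: False}


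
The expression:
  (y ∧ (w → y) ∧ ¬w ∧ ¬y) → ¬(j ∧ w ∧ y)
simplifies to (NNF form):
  True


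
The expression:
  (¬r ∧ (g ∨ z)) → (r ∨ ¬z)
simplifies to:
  r ∨ ¬z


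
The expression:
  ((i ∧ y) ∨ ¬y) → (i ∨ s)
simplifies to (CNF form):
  i ∨ s ∨ y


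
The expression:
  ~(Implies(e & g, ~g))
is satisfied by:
  {e: True, g: True}


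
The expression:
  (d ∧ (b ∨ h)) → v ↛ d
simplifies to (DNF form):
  (¬b ∧ ¬h) ∨ ¬d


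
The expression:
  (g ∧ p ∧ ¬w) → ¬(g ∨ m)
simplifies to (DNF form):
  w ∨ ¬g ∨ ¬p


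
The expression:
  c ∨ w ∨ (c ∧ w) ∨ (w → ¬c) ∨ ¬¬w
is always true.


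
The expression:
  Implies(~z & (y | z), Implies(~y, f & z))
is always true.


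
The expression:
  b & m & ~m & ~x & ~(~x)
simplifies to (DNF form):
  False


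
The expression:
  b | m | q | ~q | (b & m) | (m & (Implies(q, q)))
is always true.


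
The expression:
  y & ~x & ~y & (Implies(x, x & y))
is never true.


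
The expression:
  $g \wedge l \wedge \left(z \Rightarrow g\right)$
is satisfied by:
  {g: True, l: True}


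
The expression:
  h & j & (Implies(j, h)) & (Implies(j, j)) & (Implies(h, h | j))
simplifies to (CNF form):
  h & j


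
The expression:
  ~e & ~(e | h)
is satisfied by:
  {e: False, h: False}


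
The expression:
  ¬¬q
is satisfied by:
  {q: True}


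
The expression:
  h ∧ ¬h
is never true.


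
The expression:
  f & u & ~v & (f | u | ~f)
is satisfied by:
  {u: True, f: True, v: False}


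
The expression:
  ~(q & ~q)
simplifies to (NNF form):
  True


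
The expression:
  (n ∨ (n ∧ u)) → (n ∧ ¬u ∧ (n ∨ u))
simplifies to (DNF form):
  ¬n ∨ ¬u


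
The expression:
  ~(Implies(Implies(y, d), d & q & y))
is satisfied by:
  {d: True, q: False, y: False}
  {q: False, y: False, d: False}
  {d: True, q: True, y: False}
  {q: True, d: False, y: False}
  {y: True, d: True, q: False}


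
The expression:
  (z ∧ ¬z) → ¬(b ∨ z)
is always true.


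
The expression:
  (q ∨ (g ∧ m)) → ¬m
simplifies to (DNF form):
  (¬g ∧ ¬q) ∨ ¬m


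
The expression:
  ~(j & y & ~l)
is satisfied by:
  {l: True, y: False, j: False}
  {l: False, y: False, j: False}
  {j: True, l: True, y: False}
  {j: True, l: False, y: False}
  {y: True, l: True, j: False}
  {y: True, l: False, j: False}
  {y: True, j: True, l: True}


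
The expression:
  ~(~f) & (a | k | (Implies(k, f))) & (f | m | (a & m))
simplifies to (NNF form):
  f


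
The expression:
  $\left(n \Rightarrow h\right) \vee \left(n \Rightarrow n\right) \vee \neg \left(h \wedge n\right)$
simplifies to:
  $\text{True}$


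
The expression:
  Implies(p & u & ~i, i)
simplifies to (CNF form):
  i | ~p | ~u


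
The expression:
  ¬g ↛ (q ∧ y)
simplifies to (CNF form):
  ¬g ∧ (¬q ∨ ¬y)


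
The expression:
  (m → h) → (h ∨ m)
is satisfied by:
  {m: True, h: True}
  {m: True, h: False}
  {h: True, m: False}


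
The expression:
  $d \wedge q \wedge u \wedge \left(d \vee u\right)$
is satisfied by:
  {u: True, d: True, q: True}


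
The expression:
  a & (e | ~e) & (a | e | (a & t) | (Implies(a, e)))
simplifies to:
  a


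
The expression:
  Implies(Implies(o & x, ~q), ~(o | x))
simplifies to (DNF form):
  (x & ~x) | (o & q & x) | (~o & ~x) | (o & q & ~o) | (o & x & ~x) | (q & x & ~x) | (o & ~o & ~x) | (q & ~o & ~x)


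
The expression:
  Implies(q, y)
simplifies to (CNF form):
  y | ~q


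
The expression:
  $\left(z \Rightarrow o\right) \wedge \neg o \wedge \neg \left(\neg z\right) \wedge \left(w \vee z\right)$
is never true.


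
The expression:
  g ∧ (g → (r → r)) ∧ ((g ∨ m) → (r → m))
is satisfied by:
  {m: True, g: True, r: False}
  {g: True, r: False, m: False}
  {r: True, m: True, g: True}


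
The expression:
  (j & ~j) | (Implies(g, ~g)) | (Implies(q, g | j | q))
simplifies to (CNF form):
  True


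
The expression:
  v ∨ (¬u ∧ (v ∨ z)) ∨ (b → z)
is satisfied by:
  {z: True, v: True, b: False}
  {z: True, v: False, b: False}
  {v: True, z: False, b: False}
  {z: False, v: False, b: False}
  {b: True, z: True, v: True}
  {b: True, z: True, v: False}
  {b: True, v: True, z: False}


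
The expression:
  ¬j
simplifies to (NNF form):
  ¬j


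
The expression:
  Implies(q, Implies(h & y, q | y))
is always true.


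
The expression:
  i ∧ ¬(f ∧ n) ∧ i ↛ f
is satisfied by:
  {i: True, f: False}


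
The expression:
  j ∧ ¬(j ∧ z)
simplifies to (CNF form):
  j ∧ ¬z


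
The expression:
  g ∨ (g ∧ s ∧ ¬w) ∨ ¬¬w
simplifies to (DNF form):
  g ∨ w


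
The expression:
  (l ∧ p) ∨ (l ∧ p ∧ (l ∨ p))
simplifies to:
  l ∧ p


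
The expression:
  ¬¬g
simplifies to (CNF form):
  g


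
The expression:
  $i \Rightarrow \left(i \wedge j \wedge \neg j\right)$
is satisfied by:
  {i: False}


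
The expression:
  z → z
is always true.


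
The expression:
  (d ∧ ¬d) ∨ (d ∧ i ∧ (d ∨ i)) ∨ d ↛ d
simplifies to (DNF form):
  d ∧ i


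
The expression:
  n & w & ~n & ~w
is never true.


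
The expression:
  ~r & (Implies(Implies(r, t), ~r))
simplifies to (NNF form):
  ~r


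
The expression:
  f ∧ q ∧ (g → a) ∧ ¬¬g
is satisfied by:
  {a: True, f: True, g: True, q: True}


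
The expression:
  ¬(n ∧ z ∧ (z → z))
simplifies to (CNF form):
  ¬n ∨ ¬z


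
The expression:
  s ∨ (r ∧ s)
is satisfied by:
  {s: True}


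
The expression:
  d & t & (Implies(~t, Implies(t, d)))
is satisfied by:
  {t: True, d: True}


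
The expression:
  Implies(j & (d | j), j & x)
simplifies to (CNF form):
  x | ~j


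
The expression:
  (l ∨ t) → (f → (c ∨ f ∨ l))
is always true.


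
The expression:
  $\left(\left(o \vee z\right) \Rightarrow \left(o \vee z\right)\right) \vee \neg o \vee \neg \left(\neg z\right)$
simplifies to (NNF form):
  $\text{True}$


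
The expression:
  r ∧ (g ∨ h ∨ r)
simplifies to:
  r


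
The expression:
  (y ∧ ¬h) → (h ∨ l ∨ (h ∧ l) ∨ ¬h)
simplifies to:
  True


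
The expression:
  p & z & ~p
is never true.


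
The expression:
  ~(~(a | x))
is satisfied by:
  {a: True, x: True}
  {a: True, x: False}
  {x: True, a: False}


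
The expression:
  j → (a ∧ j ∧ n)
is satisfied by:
  {n: True, a: True, j: False}
  {n: True, a: False, j: False}
  {a: True, n: False, j: False}
  {n: False, a: False, j: False}
  {j: True, n: True, a: True}


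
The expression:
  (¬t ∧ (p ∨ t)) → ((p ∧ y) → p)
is always true.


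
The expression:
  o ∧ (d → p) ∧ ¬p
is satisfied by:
  {o: True, d: False, p: False}


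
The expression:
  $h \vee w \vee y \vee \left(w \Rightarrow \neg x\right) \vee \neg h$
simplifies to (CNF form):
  $\text{True}$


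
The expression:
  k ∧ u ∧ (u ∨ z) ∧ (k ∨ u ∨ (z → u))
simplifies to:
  k ∧ u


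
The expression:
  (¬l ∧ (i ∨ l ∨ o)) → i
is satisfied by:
  {i: True, l: True, o: False}
  {i: True, o: False, l: False}
  {l: True, o: False, i: False}
  {l: False, o: False, i: False}
  {i: True, l: True, o: True}
  {i: True, o: True, l: False}
  {l: True, o: True, i: False}


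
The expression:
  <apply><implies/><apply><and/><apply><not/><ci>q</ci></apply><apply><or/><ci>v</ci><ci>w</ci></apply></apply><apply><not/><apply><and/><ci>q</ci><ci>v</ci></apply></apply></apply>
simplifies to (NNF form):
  <true/>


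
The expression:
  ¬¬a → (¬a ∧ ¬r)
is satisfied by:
  {a: False}


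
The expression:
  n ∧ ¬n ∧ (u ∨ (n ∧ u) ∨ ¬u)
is never true.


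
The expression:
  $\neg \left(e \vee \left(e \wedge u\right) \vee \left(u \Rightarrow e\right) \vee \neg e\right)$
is never true.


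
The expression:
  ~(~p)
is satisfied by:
  {p: True}


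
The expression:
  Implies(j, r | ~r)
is always true.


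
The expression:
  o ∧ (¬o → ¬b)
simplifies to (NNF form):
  o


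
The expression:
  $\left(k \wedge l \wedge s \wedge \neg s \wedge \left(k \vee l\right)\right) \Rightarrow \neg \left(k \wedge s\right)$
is always true.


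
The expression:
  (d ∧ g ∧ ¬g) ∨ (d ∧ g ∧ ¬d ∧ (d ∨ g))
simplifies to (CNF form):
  False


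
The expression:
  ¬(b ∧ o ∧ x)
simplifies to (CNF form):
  ¬b ∨ ¬o ∨ ¬x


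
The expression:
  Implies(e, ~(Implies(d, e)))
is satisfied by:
  {e: False}


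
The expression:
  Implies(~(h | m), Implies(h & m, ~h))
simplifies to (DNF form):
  True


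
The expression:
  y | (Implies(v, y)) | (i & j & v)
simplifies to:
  y | ~v | (i & j)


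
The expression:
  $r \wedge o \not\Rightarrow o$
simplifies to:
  $\text{False}$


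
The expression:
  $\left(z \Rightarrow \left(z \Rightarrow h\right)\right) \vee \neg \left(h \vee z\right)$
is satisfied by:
  {h: True, z: False}
  {z: False, h: False}
  {z: True, h: True}


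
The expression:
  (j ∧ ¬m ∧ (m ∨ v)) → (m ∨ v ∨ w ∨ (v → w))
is always true.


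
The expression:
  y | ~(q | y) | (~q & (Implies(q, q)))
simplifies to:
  y | ~q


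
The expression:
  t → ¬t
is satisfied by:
  {t: False}


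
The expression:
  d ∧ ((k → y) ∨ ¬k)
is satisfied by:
  {y: True, d: True, k: False}
  {d: True, k: False, y: False}
  {y: True, k: True, d: True}


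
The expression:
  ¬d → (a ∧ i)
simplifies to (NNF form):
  d ∨ (a ∧ i)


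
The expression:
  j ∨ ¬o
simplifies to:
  j ∨ ¬o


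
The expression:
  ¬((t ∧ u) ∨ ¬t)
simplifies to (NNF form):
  t ∧ ¬u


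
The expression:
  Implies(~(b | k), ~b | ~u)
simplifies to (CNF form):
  True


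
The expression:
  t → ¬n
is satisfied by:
  {t: False, n: False}
  {n: True, t: False}
  {t: True, n: False}


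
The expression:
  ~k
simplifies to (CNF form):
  ~k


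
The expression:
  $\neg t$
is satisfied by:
  {t: False}


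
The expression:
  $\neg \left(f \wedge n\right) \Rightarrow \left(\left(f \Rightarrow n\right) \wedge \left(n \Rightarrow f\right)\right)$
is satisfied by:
  {f: False, n: False}
  {n: True, f: True}


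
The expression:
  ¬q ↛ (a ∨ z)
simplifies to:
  ¬a ∧ ¬q ∧ ¬z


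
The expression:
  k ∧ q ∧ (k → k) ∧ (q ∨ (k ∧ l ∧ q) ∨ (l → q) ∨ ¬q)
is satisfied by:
  {q: True, k: True}


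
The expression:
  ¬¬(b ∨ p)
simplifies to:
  b ∨ p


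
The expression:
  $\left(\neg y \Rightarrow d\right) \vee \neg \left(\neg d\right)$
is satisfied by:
  {y: True, d: True}
  {y: True, d: False}
  {d: True, y: False}


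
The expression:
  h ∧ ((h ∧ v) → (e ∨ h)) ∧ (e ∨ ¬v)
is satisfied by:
  {h: True, e: True, v: False}
  {h: True, v: False, e: False}
  {h: True, e: True, v: True}


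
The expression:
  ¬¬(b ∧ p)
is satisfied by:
  {p: True, b: True}


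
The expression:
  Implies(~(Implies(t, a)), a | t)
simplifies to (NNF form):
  True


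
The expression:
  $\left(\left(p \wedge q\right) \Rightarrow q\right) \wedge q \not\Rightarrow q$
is never true.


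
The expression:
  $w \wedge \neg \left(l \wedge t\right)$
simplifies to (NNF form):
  $w \wedge \left(\neg l \vee \neg t\right)$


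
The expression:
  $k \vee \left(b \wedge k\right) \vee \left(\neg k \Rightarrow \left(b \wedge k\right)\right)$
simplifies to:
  $k$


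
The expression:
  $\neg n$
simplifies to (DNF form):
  $\neg n$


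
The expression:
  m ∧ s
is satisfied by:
  {m: True, s: True}


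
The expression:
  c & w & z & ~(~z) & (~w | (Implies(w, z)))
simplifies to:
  c & w & z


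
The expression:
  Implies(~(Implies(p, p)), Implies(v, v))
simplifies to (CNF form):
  True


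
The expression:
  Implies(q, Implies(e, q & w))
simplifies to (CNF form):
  w | ~e | ~q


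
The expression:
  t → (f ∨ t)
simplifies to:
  True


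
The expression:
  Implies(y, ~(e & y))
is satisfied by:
  {e: False, y: False}
  {y: True, e: False}
  {e: True, y: False}


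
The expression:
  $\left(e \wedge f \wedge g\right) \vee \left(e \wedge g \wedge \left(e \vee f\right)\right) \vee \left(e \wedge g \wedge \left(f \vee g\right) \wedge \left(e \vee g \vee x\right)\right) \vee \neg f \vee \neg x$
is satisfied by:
  {e: True, g: True, x: False, f: False}
  {e: True, g: False, x: False, f: False}
  {g: True, f: False, e: False, x: False}
  {f: False, g: False, e: False, x: False}
  {f: True, e: True, g: True, x: False}
  {f: True, e: True, g: False, x: False}
  {f: True, g: True, e: False, x: False}
  {f: True, g: False, e: False, x: False}
  {x: True, e: True, g: True, f: False}
  {x: True, e: True, g: False, f: False}
  {x: True, g: True, e: False, f: False}
  {x: True, g: False, e: False, f: False}
  {f: True, x: True, e: True, g: True}


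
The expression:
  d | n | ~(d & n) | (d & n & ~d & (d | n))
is always true.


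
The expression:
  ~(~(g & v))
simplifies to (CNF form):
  g & v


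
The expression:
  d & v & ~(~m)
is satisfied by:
  {m: True, d: True, v: True}


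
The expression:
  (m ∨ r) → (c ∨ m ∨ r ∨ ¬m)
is always true.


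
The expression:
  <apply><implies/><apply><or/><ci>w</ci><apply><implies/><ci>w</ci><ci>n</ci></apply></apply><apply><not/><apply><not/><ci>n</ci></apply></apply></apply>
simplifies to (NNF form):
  <ci>n</ci>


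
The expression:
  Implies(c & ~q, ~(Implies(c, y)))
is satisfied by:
  {q: True, c: False, y: False}
  {c: False, y: False, q: False}
  {y: True, q: True, c: False}
  {y: True, c: False, q: False}
  {q: True, c: True, y: False}
  {c: True, q: False, y: False}
  {y: True, c: True, q: True}


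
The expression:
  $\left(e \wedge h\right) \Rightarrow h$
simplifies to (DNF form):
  $\text{True}$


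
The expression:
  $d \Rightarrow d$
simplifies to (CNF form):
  $\text{True}$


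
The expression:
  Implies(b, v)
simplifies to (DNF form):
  v | ~b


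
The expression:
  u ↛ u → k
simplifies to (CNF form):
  True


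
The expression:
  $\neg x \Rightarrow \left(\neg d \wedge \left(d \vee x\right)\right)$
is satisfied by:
  {x: True}


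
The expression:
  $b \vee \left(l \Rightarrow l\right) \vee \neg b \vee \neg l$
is always true.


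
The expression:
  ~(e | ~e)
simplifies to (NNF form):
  False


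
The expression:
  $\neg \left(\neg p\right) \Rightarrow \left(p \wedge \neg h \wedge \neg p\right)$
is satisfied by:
  {p: False}


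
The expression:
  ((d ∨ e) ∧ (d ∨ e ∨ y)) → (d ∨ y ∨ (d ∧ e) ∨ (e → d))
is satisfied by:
  {y: True, d: True, e: False}
  {y: True, e: False, d: False}
  {d: True, e: False, y: False}
  {d: False, e: False, y: False}
  {y: True, d: True, e: True}
  {y: True, e: True, d: False}
  {d: True, e: True, y: False}


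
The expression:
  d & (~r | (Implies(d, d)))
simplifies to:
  d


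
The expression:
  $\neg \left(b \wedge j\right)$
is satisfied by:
  {b: False, j: False}
  {j: True, b: False}
  {b: True, j: False}


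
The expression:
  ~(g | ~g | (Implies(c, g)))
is never true.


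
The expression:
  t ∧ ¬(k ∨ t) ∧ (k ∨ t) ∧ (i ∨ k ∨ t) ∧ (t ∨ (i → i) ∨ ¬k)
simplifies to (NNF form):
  False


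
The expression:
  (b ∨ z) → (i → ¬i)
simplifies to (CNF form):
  (¬b ∨ ¬i) ∧ (¬i ∨ ¬z)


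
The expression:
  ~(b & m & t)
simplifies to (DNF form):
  ~b | ~m | ~t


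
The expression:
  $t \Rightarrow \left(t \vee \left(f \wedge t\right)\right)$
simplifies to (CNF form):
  $\text{True}$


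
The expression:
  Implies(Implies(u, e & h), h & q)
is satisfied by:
  {q: True, u: True, h: False, e: False}
  {u: True, h: False, e: False, q: False}
  {q: True, u: True, e: True, h: False}
  {u: True, e: True, h: False, q: False}
  {u: True, q: True, h: True, e: False}
  {u: True, h: True, e: False, q: False}
  {q: True, u: True, e: True, h: True}
  {q: True, h: True, e: False, u: False}
  {e: True, q: True, h: True, u: False}


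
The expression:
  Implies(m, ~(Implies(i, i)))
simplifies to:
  ~m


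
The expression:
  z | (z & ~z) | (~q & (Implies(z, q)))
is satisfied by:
  {z: True, q: False}
  {q: False, z: False}
  {q: True, z: True}


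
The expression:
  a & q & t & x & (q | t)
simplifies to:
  a & q & t & x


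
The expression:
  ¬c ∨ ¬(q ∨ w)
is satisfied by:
  {q: False, c: False, w: False}
  {w: True, q: False, c: False}
  {q: True, w: False, c: False}
  {w: True, q: True, c: False}
  {c: True, w: False, q: False}


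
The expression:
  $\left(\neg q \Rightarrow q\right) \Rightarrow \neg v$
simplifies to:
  $\neg q \vee \neg v$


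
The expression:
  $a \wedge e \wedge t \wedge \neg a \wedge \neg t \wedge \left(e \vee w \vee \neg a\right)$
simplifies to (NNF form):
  $\text{False}$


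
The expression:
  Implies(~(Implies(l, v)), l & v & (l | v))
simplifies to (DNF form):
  v | ~l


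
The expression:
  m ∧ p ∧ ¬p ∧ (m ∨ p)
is never true.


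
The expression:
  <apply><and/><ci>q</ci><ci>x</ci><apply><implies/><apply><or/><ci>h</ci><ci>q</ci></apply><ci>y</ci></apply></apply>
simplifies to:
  <apply><and/><ci>q</ci><ci>x</ci><ci>y</ci></apply>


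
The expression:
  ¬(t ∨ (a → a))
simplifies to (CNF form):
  False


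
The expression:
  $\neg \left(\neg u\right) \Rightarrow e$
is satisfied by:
  {e: True, u: False}
  {u: False, e: False}
  {u: True, e: True}


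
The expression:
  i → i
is always true.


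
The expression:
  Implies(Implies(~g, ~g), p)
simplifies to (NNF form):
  p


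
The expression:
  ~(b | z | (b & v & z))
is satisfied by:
  {z: False, b: False}


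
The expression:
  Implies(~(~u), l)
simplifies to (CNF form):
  l | ~u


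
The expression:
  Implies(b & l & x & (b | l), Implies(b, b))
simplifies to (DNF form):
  True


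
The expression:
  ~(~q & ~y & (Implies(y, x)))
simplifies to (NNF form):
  q | y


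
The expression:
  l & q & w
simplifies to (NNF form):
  l & q & w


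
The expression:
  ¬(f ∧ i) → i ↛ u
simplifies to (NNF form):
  i ∧ (f ∨ ¬u)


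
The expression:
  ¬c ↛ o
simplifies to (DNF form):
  ¬c ∧ ¬o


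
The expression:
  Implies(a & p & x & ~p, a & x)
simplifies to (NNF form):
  True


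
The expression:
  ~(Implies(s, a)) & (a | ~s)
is never true.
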